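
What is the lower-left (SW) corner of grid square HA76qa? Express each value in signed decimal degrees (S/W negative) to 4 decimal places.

Field H=7, A=0: +7·20° lon, +0·10° lat → SW at lon -40°, lat -90°.
Square 7, 6: +7·2° lon, +6·1° lat → SW at lon -26°, lat -84°.
Subsquare q=16, a=0: +16·0.0833333° lon, +0·0.0416667° lat → SW at lon -24.6667°, lat -84°.
latitude -84.0000, longitude -24.6667.

-84.0000, -24.6667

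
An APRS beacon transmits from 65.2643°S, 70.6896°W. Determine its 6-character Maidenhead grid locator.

Offset from 180°W / 90°S: lon 109.3104°, lat 24.7357°.
Field: lon ⌊109.3104/20⌋ = 5 → F; lat ⌊24.7357/10⌋ = 2 → C.
Square: lon ⌊9.3104/2⌋ = 4; lat ⌊4.7357/1⌋ = 4.
Subsquare: lon ⌊1.3104/0.0833333⌋ = 15 → p; lat ⌊0.7357/0.0416667⌋ = 17 → r.

FC44pr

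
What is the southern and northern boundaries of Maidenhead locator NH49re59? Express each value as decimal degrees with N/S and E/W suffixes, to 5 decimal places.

10.79583° S, 10.79167° S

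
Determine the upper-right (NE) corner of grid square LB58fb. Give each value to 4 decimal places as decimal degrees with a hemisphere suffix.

Field L=11, B=1: +11·20° lon, +1·10° lat → SW at lon 40°, lat -80°.
Square 5, 8: +5·2° lon, +8·1° lat → SW at lon 50°, lat -72°.
Subsquare f=5, b=1: +5·0.0833333° lon, +1·0.0416667° lat → SW at lon 50.4167°, lat -71.9583°.
Cell spans 0.0833333° lon × 0.0416667° lat. NE corner is SW corner plus one full cell.
latitude 71.9167° S, longitude 50.5000° E.

71.9167° S, 50.5000° E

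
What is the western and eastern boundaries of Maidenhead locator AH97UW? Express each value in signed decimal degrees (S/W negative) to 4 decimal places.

-160.3333, -160.2500

Field A=0, H=7: +0·20° lon, +7·10° lat → SW at lon -180°, lat -20°.
Square 9, 7: +9·2° lon, +7·1° lat → SW at lon -162°, lat -13°.
Subsquare u=20, w=22: +20·0.0833333° lon, +22·0.0416667° lat → SW at lon -160.333°, lat -12.0833°.
Cell spans 0.0833333° lon × 0.0416667° lat.
west -160.3333, east -160.2500.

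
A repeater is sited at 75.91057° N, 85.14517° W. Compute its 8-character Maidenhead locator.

EQ75kv28

Offset from 180°W / 90°S: lon 94.85483°, lat 165.91057°.
Field: 94.85483/20 → 4 → E, 165.91057/10 → 16 → Q; chars EQ.
Square: 14.85483/2 → 7, 5.91057/1 → 5; chars 75.
Subsquare: 0.85483/0.0833333 → 10 → k, 0.91057/0.0416667 → 21 → v; chars kv.
Extended square: 0.02150/0.00833333 → 2, 0.03557/0.00416667 → 8; chars 28.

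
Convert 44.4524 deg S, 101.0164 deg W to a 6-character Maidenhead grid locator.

DE95ln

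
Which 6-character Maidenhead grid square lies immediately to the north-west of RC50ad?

RC40xe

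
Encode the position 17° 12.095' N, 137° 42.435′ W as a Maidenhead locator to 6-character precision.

CK17de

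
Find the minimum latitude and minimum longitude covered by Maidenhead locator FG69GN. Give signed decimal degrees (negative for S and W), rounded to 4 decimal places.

Field F=5, G=6: +5·20° lon, +6·10° lat → SW at lon -80°, lat -30°.
Square 6, 9: +6·2° lon, +9·1° lat → SW at lon -68°, lat -21°.
Subsquare g=6, n=13: +6·0.0833333° lon, +13·0.0416667° lat → SW at lon -67.5°, lat -20.4583°.
latitude -20.4583, longitude -67.5000.

-20.4583, -67.5000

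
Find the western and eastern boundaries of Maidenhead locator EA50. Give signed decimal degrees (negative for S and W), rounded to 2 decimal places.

Field E=4, A=0: +4·20° lon, +0·10° lat → SW at lon -100°, lat -90°.
Square 5, 0: +5·2° lon, +0·1° lat → SW at lon -90°, lat -90°.
Cell spans 2° lon × 1° lat.
west -90.00, east -88.00.

-90.00, -88.00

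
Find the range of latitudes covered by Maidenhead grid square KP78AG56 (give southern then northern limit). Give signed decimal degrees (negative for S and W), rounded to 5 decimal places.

68.27500, 68.27917

Field K=10, P=15: +10·20° lon, +15·10° lat → SW at lon 20°, lat 60°.
Square 7, 8: +7·2° lon, +8·1° lat → SW at lon 34°, lat 68°.
Subsquare a=0, g=6: +0·0.0833333° lon, +6·0.0416667° lat → SW at lon 34°, lat 68.25°.
Extended square 5, 6: +5·0.00833333° lon, +6·0.00416667° lat → SW at lon 34.0417°, lat 68.275°.
Cell spans 0.00833333° lon × 0.00416667° lat.
south 68.27500, north 68.27917.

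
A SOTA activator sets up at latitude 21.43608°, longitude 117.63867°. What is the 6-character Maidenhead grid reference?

OL81tk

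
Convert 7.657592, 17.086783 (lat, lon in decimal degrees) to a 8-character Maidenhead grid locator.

JJ87np07

Add 180° to longitude and 90° to latitude: 197.08678, 97.65759.
Field: lon ⌊197.08678/20⌋ = 9 → J; lat ⌊97.65759/10⌋ = 9 → J.
Square: lon ⌊17.08678/2⌋ = 8; lat ⌊7.65759/1⌋ = 7.
Subsquare: lon ⌊1.08678/0.0833333⌋ = 13 → n; lat ⌊0.65759/0.0416667⌋ = 15 → p.
Extended square: lon ⌊0.00345/0.00833333⌋ = 0; lat ⌊0.03259/0.00416667⌋ = 7.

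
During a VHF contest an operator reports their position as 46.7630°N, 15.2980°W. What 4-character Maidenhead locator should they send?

IN26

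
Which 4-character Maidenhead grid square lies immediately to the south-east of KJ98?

Longitude square 9; +1 → 10, wraps to 0, carry into field.
Longitude field K = 10; +1 → 11 = L.
Latitude square 8; −1 → 7.

LJ07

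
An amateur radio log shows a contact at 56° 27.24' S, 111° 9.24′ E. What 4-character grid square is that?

Offset from 180°W / 90°S: lon 291.15°, lat 33.55°.
Field: lon ⌊291.15/20⌋ = 14 → O; lat ⌊33.55/10⌋ = 3 → D.
Square: lon ⌊11.15/2⌋ = 5; lat ⌊3.55/1⌋ = 3.

OD53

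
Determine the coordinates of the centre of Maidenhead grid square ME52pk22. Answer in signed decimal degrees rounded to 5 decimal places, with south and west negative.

-47.57292, 71.27083

Field M=12, E=4: +12·20° lon, +4·10° lat → SW at lon 60°, lat -50°.
Square 5, 2: +5·2° lon, +2·1° lat → SW at lon 70°, lat -48°.
Subsquare p=15, k=10: +15·0.0833333° lon, +10·0.0416667° lat → SW at lon 71.25°, lat -47.5833°.
Extended square 2, 2: +2·0.00833333° lon, +2·0.00416667° lat → SW at lon 71.2667°, lat -47.575°.
Cell spans 0.00833333° lon × 0.00416667° lat. Centre is SW corner plus half of each.
latitude -47.57292, longitude 71.27083.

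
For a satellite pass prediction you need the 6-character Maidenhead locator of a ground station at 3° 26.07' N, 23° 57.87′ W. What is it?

Offset from 180°W / 90°S: lon 156.0355°, lat 93.4345°.
Field: 156.0355/20 → 7 → H, 93.4345/10 → 9 → J; chars HJ.
Square: 16.0355/2 → 8, 3.4345/1 → 3; chars 83.
Subsquare: 0.0355/0.0833333 → 0 → a, 0.4345/0.0416667 → 10 → k; chars ak.

HJ83ak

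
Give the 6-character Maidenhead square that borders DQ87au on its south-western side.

Longitude subsquare a = 0; −1 → -1, wraps to 23 = x, carry into square.
Longitude square 8; −1 → 7.
Latitude subsquare u = 20; −1 → 19 = t.

DQ77xt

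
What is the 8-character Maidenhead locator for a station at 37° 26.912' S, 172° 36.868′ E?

RF62hn32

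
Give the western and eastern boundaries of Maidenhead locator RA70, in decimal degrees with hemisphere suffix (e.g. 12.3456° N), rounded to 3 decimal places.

174.000° E, 176.000° E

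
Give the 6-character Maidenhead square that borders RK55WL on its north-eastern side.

RK55xm

Longitude subsquare w = 22; +1 → 23 = x.
Latitude subsquare l = 11; +1 → 12 = m.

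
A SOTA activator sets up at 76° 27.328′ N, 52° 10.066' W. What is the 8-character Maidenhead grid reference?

GQ36vk99

Offset from 180°W / 90°S: lon 127.83223°, lat 166.45547°.
Field: 127.83223/20 → 6 → G, 166.45547/10 → 16 → Q; chars GQ.
Square: 7.83223/2 → 3, 6.45547/1 → 6; chars 36.
Subsquare: 1.83223/0.0833333 → 21 → v, 0.45547/0.0416667 → 10 → k; chars vk.
Extended square: 0.08223/0.00833333 → 9, 0.03880/0.00416667 → 9; chars 99.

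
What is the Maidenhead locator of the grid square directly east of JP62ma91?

JP62na01

Longitude extended square 9; +1 → 10, wraps to 0, carry into subsquare.
Longitude subsquare m = 12; +1 → 13 = n.
The latitude characters are unchanged.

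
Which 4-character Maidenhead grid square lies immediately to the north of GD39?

Latitude square 9; +1 → 10, wraps to 0, carry into field.
Latitude field D = 3; +1 → 4 = E.
The longitude characters are unchanged.

GE30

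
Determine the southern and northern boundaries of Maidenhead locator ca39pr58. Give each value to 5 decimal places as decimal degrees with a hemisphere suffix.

Field C=2, A=0: +2·20° lon, +0·10° lat → SW at lon -140°, lat -90°.
Square 3, 9: +3·2° lon, +9·1° lat → SW at lon -134°, lat -81°.
Subsquare p=15, r=17: +15·0.0833333° lon, +17·0.0416667° lat → SW at lon -132.75°, lat -80.2917°.
Extended square 5, 8: +5·0.00833333° lon, +8·0.00416667° lat → SW at lon -132.708°, lat -80.2583°.
Cell spans 0.00833333° lon × 0.00416667° lat.
south 80.25833° S, north 80.25417° S.

80.25833° S, 80.25417° S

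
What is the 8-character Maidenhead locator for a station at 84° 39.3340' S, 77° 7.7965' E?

MA85ni52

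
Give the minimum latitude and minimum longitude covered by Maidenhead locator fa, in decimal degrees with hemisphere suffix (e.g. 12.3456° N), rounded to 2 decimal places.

90.00° S, 80.00° W

Field F=5, A=0: +5·20° lon, +0·10° lat → SW at lon -80°, lat -90°.
latitude 90.00° S, longitude 80.00° W.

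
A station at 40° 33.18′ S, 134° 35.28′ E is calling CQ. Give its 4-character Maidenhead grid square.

PE79

Shift to the Maidenhead origin (180°W, 90°S): lon 314.59, lat 49.45.
Field: 314.59/20 → 15 → P, 49.45/10 → 4 → E; chars PE.
Square: 14.59/2 → 7, 9.45/1 → 9; chars 79.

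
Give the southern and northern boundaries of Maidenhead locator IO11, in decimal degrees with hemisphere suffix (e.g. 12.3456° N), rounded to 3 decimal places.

51.000° N, 52.000° N

Field I=8, O=14: +8·20° lon, +14·10° lat → SW at lon -20°, lat 50°.
Square 1, 1: +1·2° lon, +1·1° lat → SW at lon -18°, lat 51°.
Cell spans 2° lon × 1° lat.
south 51.000° N, north 52.000° N.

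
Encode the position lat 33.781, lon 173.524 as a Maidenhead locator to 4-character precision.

RM63

Offset from 180°W / 90°S: lon 353.52°, lat 123.78°.
Field: lon ⌊353.52/20⌋ = 17 → R; lat ⌊123.78/10⌋ = 12 → M.
Square: lon ⌊13.52/2⌋ = 6; lat ⌊3.78/1⌋ = 3.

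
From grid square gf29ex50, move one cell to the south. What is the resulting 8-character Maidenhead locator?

GF29ew59

Latitude extended square 0; −1 → -1, wraps to 9, carry into subsquare.
Latitude subsquare x = 23; −1 → 22 = w.
The longitude characters are unchanged.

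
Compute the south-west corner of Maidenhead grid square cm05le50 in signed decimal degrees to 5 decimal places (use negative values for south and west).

35.16667, -139.04167

Field C=2, M=12: +2·20° lon, +12·10° lat → SW at lon -140°, lat 30°.
Square 0, 5: +0·2° lon, +5·1° lat → SW at lon -140°, lat 35°.
Subsquare l=11, e=4: +11·0.0833333° lon, +4·0.0416667° lat → SW at lon -139.083°, lat 35.1667°.
Extended square 5, 0: +5·0.00833333° lon, +0·0.00416667° lat → SW at lon -139.042°, lat 35.1667°.
latitude 35.16667, longitude -139.04167.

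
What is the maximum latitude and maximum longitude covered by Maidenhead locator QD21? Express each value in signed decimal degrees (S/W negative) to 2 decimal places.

-58.00, 146.00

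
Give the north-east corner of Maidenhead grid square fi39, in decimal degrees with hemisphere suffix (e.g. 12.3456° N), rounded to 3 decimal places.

0.000° N, 72.000° W

Field F=5, I=8: +5·20° lon, +8·10° lat → SW at lon -80°, lat -10°.
Square 3, 9: +3·2° lon, +9·1° lat → SW at lon -74°, lat -1°.
Cell spans 2° lon × 1° lat. NE corner is SW corner plus one full cell.
latitude 0.000° N, longitude 72.000° W.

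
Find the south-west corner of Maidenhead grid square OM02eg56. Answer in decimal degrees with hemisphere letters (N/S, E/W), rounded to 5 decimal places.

32.27500° N, 100.37500° E

Field O=14, M=12: +14·20° lon, +12·10° lat → SW at lon 100°, lat 30°.
Square 0, 2: +0·2° lon, +2·1° lat → SW at lon 100°, lat 32°.
Subsquare e=4, g=6: +4·0.0833333° lon, +6·0.0416667° lat → SW at lon 100.333°, lat 32.25°.
Extended square 5, 6: +5·0.00833333° lon, +6·0.00416667° lat → SW at lon 100.375°, lat 32.275°.
latitude 32.27500° N, longitude 100.37500° E.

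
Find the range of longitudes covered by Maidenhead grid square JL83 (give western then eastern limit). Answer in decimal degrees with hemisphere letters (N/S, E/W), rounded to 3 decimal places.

Field J=9, L=11: +9·20° lon, +11·10° lat → SW at lon 0°, lat 20°.
Square 8, 3: +8·2° lon, +3·1° lat → SW at lon 16°, lat 23°.
Cell spans 2° lon × 1° lat.
west 16.000° E, east 18.000° E.

16.000° E, 18.000° E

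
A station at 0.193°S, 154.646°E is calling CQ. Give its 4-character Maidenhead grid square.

Shift to the Maidenhead origin (180°W, 90°S): lon 334.65, lat 89.81.
Field: lon ⌊334.65/20⌋ = 16 → Q; lat ⌊89.81/10⌋ = 8 → I.
Square: lon ⌊14.65/2⌋ = 7; lat ⌊9.81/1⌋ = 9.

QI79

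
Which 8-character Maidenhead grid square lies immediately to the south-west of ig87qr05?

Longitude extended square 0; −1 → -1, wraps to 9, carry into subsquare.
Longitude subsquare q = 16; −1 → 15 = p.
Latitude extended square 5; −1 → 4.

IG87pr94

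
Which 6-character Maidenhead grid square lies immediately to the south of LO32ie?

LO32id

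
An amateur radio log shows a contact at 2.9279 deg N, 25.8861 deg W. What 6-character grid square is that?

Offset from 180°W / 90°S: lon 154.1139°, lat 92.9279°.
Field: 154.1139/20 → 7 → H, 92.9279/10 → 9 → J; chars HJ.
Square: 14.1139/2 → 7, 2.9279/1 → 2; chars 72.
Subsquare: 0.1139/0.0833333 → 1 → b, 0.9279/0.0416667 → 22 → w; chars bw.

HJ72bw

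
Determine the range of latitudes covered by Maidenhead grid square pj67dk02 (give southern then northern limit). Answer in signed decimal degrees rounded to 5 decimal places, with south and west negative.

7.42500, 7.42917

Field P=15, J=9: +15·20° lon, +9·10° lat → SW at lon 120°, lat 0°.
Square 6, 7: +6·2° lon, +7·1° lat → SW at lon 132°, lat 7°.
Subsquare d=3, k=10: +3·0.0833333° lon, +10·0.0416667° lat → SW at lon 132.25°, lat 7.41667°.
Extended square 0, 2: +0·0.00833333° lon, +2·0.00416667° lat → SW at lon 132.25°, lat 7.425°.
Cell spans 0.00833333° lon × 0.00416667° lat.
south 7.42500, north 7.42917.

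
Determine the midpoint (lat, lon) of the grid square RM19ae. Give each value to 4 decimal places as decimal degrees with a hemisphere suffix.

39.1875° N, 162.0417° E

Field R=17, M=12: +17·20° lon, +12·10° lat → SW at lon 160°, lat 30°.
Square 1, 9: +1·2° lon, +9·1° lat → SW at lon 162°, lat 39°.
Subsquare a=0, e=4: +0·0.0833333° lon, +4·0.0416667° lat → SW at lon 162°, lat 39.1667°.
Cell spans 0.0833333° lon × 0.0416667° lat. Centre is SW corner plus half of each.
latitude 39.1875° N, longitude 162.0417° E.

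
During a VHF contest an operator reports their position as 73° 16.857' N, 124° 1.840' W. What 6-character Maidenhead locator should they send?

Shift to the Maidenhead origin (180°W, 90°S): lon 55.9693, lat 163.2810.
Field (20°×10°, letters A–R): 55.9693/20 → 2 → C, 163.2810/10 → 16 → Q; chars CQ.
Square (2°×1°, digits 0–9): 15.9693/2 → 7, 3.2810/1 → 3; chars 73.
Subsquare (5′×2.5′, letters a–x): 1.9693/0.0833333 → 23 → x, 0.2810/0.0416667 → 6 → g; chars xg.

CQ73xg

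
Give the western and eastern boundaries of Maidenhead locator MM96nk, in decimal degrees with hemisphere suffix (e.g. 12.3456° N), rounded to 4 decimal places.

79.0833° E, 79.1667° E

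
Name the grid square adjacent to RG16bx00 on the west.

Longitude extended square 0; −1 → -1, wraps to 9, carry into subsquare.
Longitude subsquare b = 1; −1 → 0 = a.
The latitude characters are unchanged.

RG16ax90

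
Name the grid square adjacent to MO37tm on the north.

MO37tn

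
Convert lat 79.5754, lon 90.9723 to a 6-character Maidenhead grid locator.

NQ59ln

Offset from 180°W / 90°S: lon 270.9723°, lat 169.5754°.
Field (20°×10°, letters A–R): lon ⌊270.9723/20⌋ = 13 → N; lat ⌊169.5754/10⌋ = 16 → Q.
Square (2°×1°, digits 0–9): lon ⌊10.9723/2⌋ = 5; lat ⌊9.5754/1⌋ = 9.
Subsquare (5′×2.5′, letters a–x): lon ⌊0.9723/0.0833333⌋ = 11 → l; lat ⌊0.5754/0.0416667⌋ = 13 → n.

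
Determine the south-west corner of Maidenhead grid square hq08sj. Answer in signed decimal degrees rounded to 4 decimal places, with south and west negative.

Field H=7, Q=16: +7·20° lon, +16·10° lat → SW at lon -40°, lat 70°.
Square 0, 8: +0·2° lon, +8·1° lat → SW at lon -40°, lat 78°.
Subsquare s=18, j=9: +18·0.0833333° lon, +9·0.0416667° lat → SW at lon -38.5°, lat 78.375°.
latitude 78.3750, longitude -38.5000.

78.3750, -38.5000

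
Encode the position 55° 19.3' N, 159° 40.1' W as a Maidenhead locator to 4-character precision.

Offset from 180°W / 90°S: lon 20.33°, lat 145.32°.
Field (20°×10°, letters A–R): lon ⌊20.33/20⌋ = 1 → B; lat ⌊145.32/10⌋ = 14 → O.
Square (2°×1°, digits 0–9): lon ⌊0.33/2⌋ = 0; lat ⌊5.32/1⌋ = 5.

BO05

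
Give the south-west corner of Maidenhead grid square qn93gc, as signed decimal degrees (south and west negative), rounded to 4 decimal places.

43.0833, 158.5000

Field Q=16, N=13: +16·20° lon, +13·10° lat → SW at lon 140°, lat 40°.
Square 9, 3: +9·2° lon, +3·1° lat → SW at lon 158°, lat 43°.
Subsquare g=6, c=2: +6·0.0833333° lon, +2·0.0416667° lat → SW at lon 158.5°, lat 43.0833°.
latitude 43.0833, longitude 158.5000.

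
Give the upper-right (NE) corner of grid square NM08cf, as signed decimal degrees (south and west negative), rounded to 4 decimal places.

38.2500, 80.2500

Field N=13, M=12: +13·20° lon, +12·10° lat → SW at lon 80°, lat 30°.
Square 0, 8: +0·2° lon, +8·1° lat → SW at lon 80°, lat 38°.
Subsquare c=2, f=5: +2·0.0833333° lon, +5·0.0416667° lat → SW at lon 80.1667°, lat 38.2083°.
Cell spans 0.0833333° lon × 0.0416667° lat. NE corner is SW corner plus one full cell.
latitude 38.2500, longitude 80.2500.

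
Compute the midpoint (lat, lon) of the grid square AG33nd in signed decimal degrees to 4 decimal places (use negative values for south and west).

Field A=0, G=6: +0·20° lon, +6·10° lat → SW at lon -180°, lat -30°.
Square 3, 3: +3·2° lon, +3·1° lat → SW at lon -174°, lat -27°.
Subsquare n=13, d=3: +13·0.0833333° lon, +3·0.0416667° lat → SW at lon -172.917°, lat -26.875°.
Cell spans 0.0833333° lon × 0.0416667° lat. Centre is SW corner plus half of each.
latitude -26.8542, longitude -172.8750.

-26.8542, -172.8750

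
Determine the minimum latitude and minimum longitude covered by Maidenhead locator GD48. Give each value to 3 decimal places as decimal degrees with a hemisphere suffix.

Field G=6, D=3: +6·20° lon, +3·10° lat → SW at lon -60°, lat -60°.
Square 4, 8: +4·2° lon, +8·1° lat → SW at lon -52°, lat -52°.
latitude 52.000° S, longitude 52.000° W.

52.000° S, 52.000° W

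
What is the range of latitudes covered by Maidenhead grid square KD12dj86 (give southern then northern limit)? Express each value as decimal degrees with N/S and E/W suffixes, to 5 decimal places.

Field K=10, D=3: +10·20° lon, +3·10° lat → SW at lon 20°, lat -60°.
Square 1, 2: +1·2° lon, +2·1° lat → SW at lon 22°, lat -58°.
Subsquare d=3, j=9: +3·0.0833333° lon, +9·0.0416667° lat → SW at lon 22.25°, lat -57.625°.
Extended square 8, 6: +8·0.00833333° lon, +6·0.00416667° lat → SW at lon 22.3167°, lat -57.6°.
Cell spans 0.00833333° lon × 0.00416667° lat.
south 57.60000° S, north 57.59583° S.

57.60000° S, 57.59583° S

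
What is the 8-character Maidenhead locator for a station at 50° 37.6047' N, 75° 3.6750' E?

Add 180° to longitude and 90° to latitude: 255.06125, 140.62674.
Field: lon ⌊255.06125/20⌋ = 12 → M; lat ⌊140.62674/10⌋ = 14 → O.
Square: lon ⌊15.06125/2⌋ = 7; lat ⌊0.62674/1⌋ = 0.
Subsquare: lon ⌊1.06125/0.0833333⌋ = 12 → m; lat ⌊0.62674/0.0416667⌋ = 15 → p.
Extended square: lon ⌊0.06125/0.00833333⌋ = 7; lat ⌊0.00174/0.00416667⌋ = 0.

MO70mp70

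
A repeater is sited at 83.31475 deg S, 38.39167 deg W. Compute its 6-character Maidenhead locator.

Shift to the Maidenhead origin (180°W, 90°S): lon 141.6083, lat 6.6852.
Field (20°×10°, letters A–R): lon ⌊141.6083/20⌋ = 7 → H; lat ⌊6.6852/10⌋ = 0 → A.
Square (2°×1°, digits 0–9): lon ⌊1.6083/2⌋ = 0; lat ⌊6.6852/1⌋ = 6.
Subsquare (5′×2.5′, letters a–x): lon ⌊1.6083/0.0833333⌋ = 19 → t; lat ⌊0.6852/0.0416667⌋ = 16 → q.

HA06tq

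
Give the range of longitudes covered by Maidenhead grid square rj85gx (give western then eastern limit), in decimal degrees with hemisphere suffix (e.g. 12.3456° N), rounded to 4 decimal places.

176.5000° E, 176.5833° E

Field R=17, J=9: +17·20° lon, +9·10° lat → SW at lon 160°, lat 0°.
Square 8, 5: +8·2° lon, +5·1° lat → SW at lon 176°, lat 5°.
Subsquare g=6, x=23: +6·0.0833333° lon, +23·0.0416667° lat → SW at lon 176.5°, lat 5.95833°.
Cell spans 0.0833333° lon × 0.0416667° lat.
west 176.5000° E, east 176.5833° E.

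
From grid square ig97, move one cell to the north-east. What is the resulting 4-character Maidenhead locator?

Longitude square 9; +1 → 10, wraps to 0, carry into field.
Longitude field I = 8; +1 → 9 = J.
Latitude square 7; +1 → 8.

JG08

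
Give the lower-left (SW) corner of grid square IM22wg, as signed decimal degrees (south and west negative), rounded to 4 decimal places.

Field I=8, M=12: +8·20° lon, +12·10° lat → SW at lon -20°, lat 30°.
Square 2, 2: +2·2° lon, +2·1° lat → SW at lon -16°, lat 32°.
Subsquare w=22, g=6: +22·0.0833333° lon, +6·0.0416667° lat → SW at lon -14.1667°, lat 32.25°.
latitude 32.2500, longitude -14.1667.

32.2500, -14.1667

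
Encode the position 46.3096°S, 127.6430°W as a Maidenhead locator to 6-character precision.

Shift to the Maidenhead origin (180°W, 90°S): lon 52.3570, lat 43.6904.
Field (20°×10°, letters A–R): lon ⌊52.3570/20⌋ = 2 → C; lat ⌊43.6904/10⌋ = 4 → E.
Square (2°×1°, digits 0–9): lon ⌊12.3570/2⌋ = 6; lat ⌊3.6904/1⌋ = 3.
Subsquare (5′×2.5′, letters a–x): lon ⌊0.3570/0.0833333⌋ = 4 → e; lat ⌊0.6904/0.0416667⌋ = 16 → q.

CE63eq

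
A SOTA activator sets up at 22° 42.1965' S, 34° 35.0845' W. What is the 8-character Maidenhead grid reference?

HG27qh91

Shift to the Maidenhead origin (180°W, 90°S): lon 145.41526, lat 67.29672.
Field: 145.41526/20 → 7 → H, 67.29672/10 → 6 → G; chars HG.
Square: 5.41526/2 → 2, 7.29672/1 → 7; chars 27.
Subsquare: 1.41526/0.0833333 → 16 → q, 0.29672/0.0416667 → 7 → h; chars qh.
Extended square: 0.08192/0.00833333 → 9, 0.00506/0.00416667 → 1; chars 91.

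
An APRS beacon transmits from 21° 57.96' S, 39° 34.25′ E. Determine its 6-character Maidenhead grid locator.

Offset from 180°W / 90°S: lon 219.5708°, lat 68.0340°.
Field: 219.5708/20 → 10 → K, 68.0340/10 → 6 → G; chars KG.
Square: 19.5708/2 → 9, 8.0340/1 → 8; chars 98.
Subsquare: 1.5708/0.0833333 → 18 → s, 0.0340/0.0416667 → 0 → a; chars sa.

KG98sa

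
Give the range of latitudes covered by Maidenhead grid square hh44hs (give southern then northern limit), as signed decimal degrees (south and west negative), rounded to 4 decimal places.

-15.2500, -15.2083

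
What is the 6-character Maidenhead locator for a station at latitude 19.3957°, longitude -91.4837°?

EK49gj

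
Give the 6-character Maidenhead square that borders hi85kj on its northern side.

HI85kk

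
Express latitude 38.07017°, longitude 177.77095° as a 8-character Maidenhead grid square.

RM88vb26

Add 180° to longitude and 90° to latitude: 357.77095, 128.07017.
Field: 357.77095/20 → 17 → R, 128.07017/10 → 12 → M; chars RM.
Square: 17.77095/2 → 8, 8.07017/1 → 8; chars 88.
Subsquare: 1.77095/0.0833333 → 21 → v, 0.07017/0.0416667 → 1 → b; chars vb.
Extended square: 0.02095/0.00833333 → 2, 0.02850/0.00416667 → 6; chars 26.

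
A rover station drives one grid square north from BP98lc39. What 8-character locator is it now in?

Latitude extended square 9; +1 → 10, wraps to 0, carry into subsquare.
Latitude subsquare c = 2; +1 → 3 = d.
The longitude characters are unchanged.

BP98ld30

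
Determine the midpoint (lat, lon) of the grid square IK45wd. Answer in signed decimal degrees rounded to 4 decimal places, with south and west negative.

15.1458, -10.1250

Field I=8, K=10: +8·20° lon, +10·10° lat → SW at lon -20°, lat 10°.
Square 4, 5: +4·2° lon, +5·1° lat → SW at lon -12°, lat 15°.
Subsquare w=22, d=3: +22·0.0833333° lon, +3·0.0416667° lat → SW at lon -10.1667°, lat 15.125°.
Cell spans 0.0833333° lon × 0.0416667° lat. Centre is SW corner plus half of each.
latitude 15.1458, longitude -10.1250.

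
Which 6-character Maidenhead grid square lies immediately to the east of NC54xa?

NC64aa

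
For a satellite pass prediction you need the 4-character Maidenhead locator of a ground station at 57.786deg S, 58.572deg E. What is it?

Add 180° to longitude and 90° to latitude: 238.57, 32.21.
Field: 238.57/20 → 11 → L, 32.21/10 → 3 → D; chars LD.
Square: 18.57/2 → 9, 2.21/1 → 2; chars 92.

LD92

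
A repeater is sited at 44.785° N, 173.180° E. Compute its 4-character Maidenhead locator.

Add 180° to longitude and 90° to latitude: 353.18, 134.78.
Field (20°×10°, letters A–R): lon ⌊353.18/20⌋ = 17 → R; lat ⌊134.78/10⌋ = 13 → N.
Square (2°×1°, digits 0–9): lon ⌊13.18/2⌋ = 6; lat ⌊4.78/1⌋ = 4.

RN64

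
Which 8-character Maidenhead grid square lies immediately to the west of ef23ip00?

EF23hp90

Longitude extended square 0; −1 → -1, wraps to 9, carry into subsquare.
Longitude subsquare i = 8; −1 → 7 = h.
The latitude characters are unchanged.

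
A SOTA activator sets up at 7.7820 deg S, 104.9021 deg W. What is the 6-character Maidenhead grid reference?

Add 180° to longitude and 90° to latitude: 75.0979, 82.2180.
Field: lon ⌊75.0979/20⌋ = 3 → D; lat ⌊82.2180/10⌋ = 8 → I.
Square: lon ⌊15.0979/2⌋ = 7; lat ⌊2.2180/1⌋ = 2.
Subsquare: lon ⌊1.0979/0.0833333⌋ = 13 → n; lat ⌊0.2180/0.0416667⌋ = 5 → f.

DI72nf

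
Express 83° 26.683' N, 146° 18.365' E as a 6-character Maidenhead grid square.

QR33dk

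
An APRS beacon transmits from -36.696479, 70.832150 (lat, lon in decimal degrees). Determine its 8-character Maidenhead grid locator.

MF53jh92

Offset from 180°W / 90°S: lon 250.83215°, lat 53.30352°.
Field (20°×10°, letters A–R): lon ⌊250.83215/20⌋ = 12 → M; lat ⌊53.30352/10⌋ = 5 → F.
Square (2°×1°, digits 0–9): lon ⌊10.83215/2⌋ = 5; lat ⌊3.30352/1⌋ = 3.
Subsquare (5′×2.5′, letters a–x): lon ⌊0.83215/0.0833333⌋ = 9 → j; lat ⌊0.30352/0.0416667⌋ = 7 → h.
Extended square (30″×15″, digits 0–9): lon ⌊0.08215/0.00833333⌋ = 9; lat ⌊0.01185/0.00416667⌋ = 2.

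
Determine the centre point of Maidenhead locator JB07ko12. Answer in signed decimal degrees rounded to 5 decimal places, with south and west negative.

-72.40625, 0.84583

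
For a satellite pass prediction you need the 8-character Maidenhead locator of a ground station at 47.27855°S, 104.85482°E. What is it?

Add 180° to longitude and 90° to latitude: 284.85482, 42.72145.
Field: lon ⌊284.85482/20⌋ = 14 → O; lat ⌊42.72145/10⌋ = 4 → E.
Square: lon ⌊4.85482/2⌋ = 2; lat ⌊2.72145/1⌋ = 2.
Subsquare: lon ⌊0.85482/0.0833333⌋ = 10 → k; lat ⌊0.72145/0.0416667⌋ = 17 → r.
Extended square: lon ⌊0.02149/0.00833333⌋ = 2; lat ⌊0.01312/0.00416667⌋ = 3.

OE22kr23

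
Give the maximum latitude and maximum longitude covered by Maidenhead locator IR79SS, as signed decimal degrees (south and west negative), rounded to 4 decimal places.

Field I=8, R=17: +8·20° lon, +17·10° lat → SW at lon -20°, lat 80°.
Square 7, 9: +7·2° lon, +9·1° lat → SW at lon -6°, lat 89°.
Subsquare s=18, s=18: +18·0.0833333° lon, +18·0.0416667° lat → SW at lon -4.5°, lat 89.75°.
Cell spans 0.0833333° lon × 0.0416667° lat. NE corner is SW corner plus one full cell.
latitude 89.7917, longitude -4.4167.

89.7917, -4.4167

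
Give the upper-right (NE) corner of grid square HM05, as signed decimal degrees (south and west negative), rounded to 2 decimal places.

Field H=7, M=12: +7·20° lon, +12·10° lat → SW at lon -40°, lat 30°.
Square 0, 5: +0·2° lon, +5·1° lat → SW at lon -40°, lat 35°.
Cell spans 2° lon × 1° lat. NE corner is SW corner plus one full cell.
latitude 36.00, longitude -38.00.

36.00, -38.00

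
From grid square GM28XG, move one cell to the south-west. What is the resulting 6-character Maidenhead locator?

GM28wf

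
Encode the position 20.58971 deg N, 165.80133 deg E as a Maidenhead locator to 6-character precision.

RL20vo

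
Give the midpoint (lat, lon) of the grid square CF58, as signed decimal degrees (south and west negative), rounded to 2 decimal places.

-31.50, -129.00

Field C=2, F=5: +2·20° lon, +5·10° lat → SW at lon -140°, lat -40°.
Square 5, 8: +5·2° lon, +8·1° lat → SW at lon -130°, lat -32°.
Cell spans 2° lon × 1° lat. Centre is SW corner plus half of each.
latitude -31.50, longitude -129.00.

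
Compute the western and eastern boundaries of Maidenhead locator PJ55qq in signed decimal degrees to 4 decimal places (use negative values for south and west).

131.3333, 131.4167

Field P=15, J=9: +15·20° lon, +9·10° lat → SW at lon 120°, lat 0°.
Square 5, 5: +5·2° lon, +5·1° lat → SW at lon 130°, lat 5°.
Subsquare q=16, q=16: +16·0.0833333° lon, +16·0.0416667° lat → SW at lon 131.333°, lat 5.66667°.
Cell spans 0.0833333° lon × 0.0416667° lat.
west 131.3333, east 131.4167.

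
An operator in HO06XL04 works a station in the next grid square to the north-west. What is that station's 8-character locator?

Longitude extended square 0; −1 → -1, wraps to 9, carry into subsquare.
Longitude subsquare x = 23; −1 → 22 = w.
Latitude extended square 4; +1 → 5.

HO06wl95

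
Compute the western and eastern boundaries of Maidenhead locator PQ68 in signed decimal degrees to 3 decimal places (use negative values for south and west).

132.000, 134.000

Field P=15, Q=16: +15·20° lon, +16·10° lat → SW at lon 120°, lat 70°.
Square 6, 8: +6·2° lon, +8·1° lat → SW at lon 132°, lat 78°.
Cell spans 2° lon × 1° lat.
west 132.000, east 134.000.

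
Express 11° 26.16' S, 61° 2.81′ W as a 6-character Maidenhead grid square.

Shift to the Maidenhead origin (180°W, 90°S): lon 118.9532, lat 78.5640.
Field: 118.9532/20 → 5 → F, 78.5640/10 → 7 → H; chars FH.
Square: 18.9532/2 → 9, 8.5640/1 → 8; chars 98.
Subsquare: 0.9532/0.0833333 → 11 → l, 0.5640/0.0416667 → 13 → n; chars ln.

FH98ln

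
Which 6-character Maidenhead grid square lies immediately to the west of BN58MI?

BN58li

Longitude subsquare m = 12; −1 → 11 = l.
The latitude characters are unchanged.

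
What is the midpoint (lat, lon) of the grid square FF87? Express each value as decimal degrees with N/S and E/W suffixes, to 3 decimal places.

32.500° S, 63.000° W

Field F=5, F=5: +5·20° lon, +5·10° lat → SW at lon -80°, lat -40°.
Square 8, 7: +8·2° lon, +7·1° lat → SW at lon -64°, lat -33°.
Cell spans 2° lon × 1° lat. Centre is SW corner plus half of each.
latitude 32.500° S, longitude 63.000° W.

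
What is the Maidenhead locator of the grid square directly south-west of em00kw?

EM00jv

Longitude subsquare k = 10; −1 → 9 = j.
Latitude subsquare w = 22; −1 → 21 = v.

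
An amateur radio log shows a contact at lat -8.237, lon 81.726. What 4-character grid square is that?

Shift to the Maidenhead origin (180°W, 90°S): lon 261.73, lat 81.76.
Field: 261.73/20 → 13 → N, 81.76/10 → 8 → I; chars NI.
Square: 1.73/2 → 0, 1.76/1 → 1; chars 01.

NI01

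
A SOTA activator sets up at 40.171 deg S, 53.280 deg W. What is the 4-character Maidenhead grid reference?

GE39

Add 180° to longitude and 90° to latitude: 126.72, 49.83.
Field: 126.72/20 → 6 → G, 49.83/10 → 4 → E; chars GE.
Square: 6.72/2 → 3, 9.83/1 → 9; chars 39.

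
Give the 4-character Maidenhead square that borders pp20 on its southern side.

PO29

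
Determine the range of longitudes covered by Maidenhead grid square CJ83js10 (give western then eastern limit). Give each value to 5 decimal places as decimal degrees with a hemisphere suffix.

Field C=2, J=9: +2·20° lon, +9·10° lat → SW at lon -140°, lat 0°.
Square 8, 3: +8·2° lon, +3·1° lat → SW at lon -124°, lat 3°.
Subsquare j=9, s=18: +9·0.0833333° lon, +18·0.0416667° lat → SW at lon -123.25°, lat 3.75°.
Extended square 1, 0: +1·0.00833333° lon, +0·0.00416667° lat → SW at lon -123.242°, lat 3.75°.
Cell spans 0.00833333° lon × 0.00416667° lat.
west 123.24167° W, east 123.23333° W.

123.24167° W, 123.23333° W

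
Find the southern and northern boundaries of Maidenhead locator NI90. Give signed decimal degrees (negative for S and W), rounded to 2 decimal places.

-10.00, -9.00

Field N=13, I=8: +13·20° lon, +8·10° lat → SW at lon 80°, lat -10°.
Square 9, 0: +9·2° lon, +0·1° lat → SW at lon 98°, lat -10°.
Cell spans 2° lon × 1° lat.
south -10.00, north -9.00.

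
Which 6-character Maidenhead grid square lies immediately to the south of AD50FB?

AD50fa

Latitude subsquare b = 1; −1 → 0 = a.
The longitude characters are unchanged.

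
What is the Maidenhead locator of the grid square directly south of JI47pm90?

Latitude extended square 0; −1 → -1, wraps to 9, carry into subsquare.
Latitude subsquare m = 12; −1 → 11 = l.
The longitude characters are unchanged.

JI47pl99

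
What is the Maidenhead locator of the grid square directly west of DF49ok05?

DF49nk95

Longitude extended square 0; −1 → -1, wraps to 9, carry into subsquare.
Longitude subsquare o = 14; −1 → 13 = n.
The latitude characters are unchanged.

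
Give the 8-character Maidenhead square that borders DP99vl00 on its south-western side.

DP99uk99

Longitude extended square 0; −1 → -1, wraps to 9, carry into subsquare.
Longitude subsquare v = 21; −1 → 20 = u.
Latitude extended square 0; −1 → -1, wraps to 9, carry into subsquare.
Latitude subsquare l = 11; −1 → 10 = k.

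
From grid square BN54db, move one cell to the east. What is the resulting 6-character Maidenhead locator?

BN54eb

Longitude subsquare d = 3; +1 → 4 = e.
The latitude characters are unchanged.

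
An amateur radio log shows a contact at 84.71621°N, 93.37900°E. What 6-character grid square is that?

NR64qr

Offset from 180°W / 90°S: lon 273.3790°, lat 174.7162°.
Field: 273.3790/20 → 13 → N, 174.7162/10 → 17 → R; chars NR.
Square: 13.3790/2 → 6, 4.7162/1 → 4; chars 64.
Subsquare: 1.3790/0.0833333 → 16 → q, 0.7162/0.0416667 → 17 → r; chars qr.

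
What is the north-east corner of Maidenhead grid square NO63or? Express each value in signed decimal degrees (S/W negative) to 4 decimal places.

53.7500, 93.2500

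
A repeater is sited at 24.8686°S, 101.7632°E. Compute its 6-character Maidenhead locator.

OG05vd

Add 180° to longitude and 90° to latitude: 281.7632, 65.1314.
Field (20°×10°, letters A–R): lon ⌊281.7632/20⌋ = 14 → O; lat ⌊65.1314/10⌋ = 6 → G.
Square (2°×1°, digits 0–9): lon ⌊1.7632/2⌋ = 0; lat ⌊5.1314/1⌋ = 5.
Subsquare (5′×2.5′, letters a–x): lon ⌊1.7632/0.0833333⌋ = 21 → v; lat ⌊0.1314/0.0416667⌋ = 3 → d.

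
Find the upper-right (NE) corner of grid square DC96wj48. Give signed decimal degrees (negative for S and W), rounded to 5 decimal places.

-63.58750, -100.12500

Field D=3, C=2: +3·20° lon, +2·10° lat → SW at lon -120°, lat -70°.
Square 9, 6: +9·2° lon, +6·1° lat → SW at lon -102°, lat -64°.
Subsquare w=22, j=9: +22·0.0833333° lon, +9·0.0416667° lat → SW at lon -100.167°, lat -63.625°.
Extended square 4, 8: +4·0.00833333° lon, +8·0.00416667° lat → SW at lon -100.133°, lat -63.5917°.
Cell spans 0.00833333° lon × 0.00416667° lat. NE corner is SW corner plus one full cell.
latitude -63.58750, longitude -100.12500.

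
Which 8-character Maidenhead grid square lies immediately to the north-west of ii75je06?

II75ie97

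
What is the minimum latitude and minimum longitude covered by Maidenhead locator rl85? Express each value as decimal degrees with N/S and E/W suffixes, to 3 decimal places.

25.000° N, 176.000° E

Field R=17, L=11: +17·20° lon, +11·10° lat → SW at lon 160°, lat 20°.
Square 8, 5: +8·2° lon, +5·1° lat → SW at lon 176°, lat 25°.
latitude 25.000° N, longitude 176.000° E.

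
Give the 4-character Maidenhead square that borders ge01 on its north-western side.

Longitude square 0; −1 → -1, wraps to 9, carry into field.
Longitude field G = 6; −1 → 5 = F.
Latitude square 1; +1 → 2.

FE92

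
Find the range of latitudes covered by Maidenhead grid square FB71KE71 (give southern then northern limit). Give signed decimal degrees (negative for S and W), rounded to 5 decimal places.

-78.82917, -78.82500

Field F=5, B=1: +5·20° lon, +1·10° lat → SW at lon -80°, lat -80°.
Square 7, 1: +7·2° lon, +1·1° lat → SW at lon -66°, lat -79°.
Subsquare k=10, e=4: +10·0.0833333° lon, +4·0.0416667° lat → SW at lon -65.1667°, lat -78.8333°.
Extended square 7, 1: +7·0.00833333° lon, +1·0.00416667° lat → SW at lon -65.1083°, lat -78.8292°.
Cell spans 0.00833333° lon × 0.00416667° lat.
south -78.82917, north -78.82500.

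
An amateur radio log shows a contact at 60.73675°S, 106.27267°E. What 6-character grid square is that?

Add 180° to longitude and 90° to latitude: 286.2727, 29.2632.
Field (20°×10°, letters A–R): lon ⌊286.2727/20⌋ = 14 → O; lat ⌊29.2632/10⌋ = 2 → C.
Square (2°×1°, digits 0–9): lon ⌊6.2727/2⌋ = 3; lat ⌊9.2632/1⌋ = 9.
Subsquare (5′×2.5′, letters a–x): lon ⌊0.2727/0.0833333⌋ = 3 → d; lat ⌊0.2632/0.0416667⌋ = 6 → g.

OC39dg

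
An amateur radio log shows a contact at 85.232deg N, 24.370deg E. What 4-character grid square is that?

KR25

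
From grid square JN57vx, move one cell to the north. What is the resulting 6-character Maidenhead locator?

JN58va

Latitude subsquare x = 23; +1 → 24, wraps to 0 = a, carry into square.
Latitude square 7; +1 → 8.
The longitude characters are unchanged.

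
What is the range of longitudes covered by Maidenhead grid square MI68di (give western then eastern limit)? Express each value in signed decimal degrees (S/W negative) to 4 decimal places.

72.2500, 72.3333

Field M=12, I=8: +12·20° lon, +8·10° lat → SW at lon 60°, lat -10°.
Square 6, 8: +6·2° lon, +8·1° lat → SW at lon 72°, lat -2°.
Subsquare d=3, i=8: +3·0.0833333° lon, +8·0.0416667° lat → SW at lon 72.25°, lat -1.66667°.
Cell spans 0.0833333° lon × 0.0416667° lat.
west 72.2500, east 72.3333.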